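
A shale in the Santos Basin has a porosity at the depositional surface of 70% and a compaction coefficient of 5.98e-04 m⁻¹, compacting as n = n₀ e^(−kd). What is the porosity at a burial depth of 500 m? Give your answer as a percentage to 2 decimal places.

Working in km (1 km = 1000 m; k in km⁻¹ = k in m⁻¹ × 1000):
n = n₀·exp(−k·d) = 0.7 × exp(−0.598 × 0.5) = 0.7 × exp(−0.299)
  = 0.7 × 0.7416 = 0.5191

51.91%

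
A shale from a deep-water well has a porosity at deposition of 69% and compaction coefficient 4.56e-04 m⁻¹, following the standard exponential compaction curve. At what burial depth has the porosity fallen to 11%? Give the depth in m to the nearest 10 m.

4030 m

Working in km (1 km = 1000 m; c in km⁻¹ = c in m⁻¹ × 1000):
Invert Athy's law: Z = ln(φ₀/φ) / c
Z = ln(0.69/0.11) / 0.456 = ln(6.273) / 0.456 = 1.8362 / 0.456 = 4.027 km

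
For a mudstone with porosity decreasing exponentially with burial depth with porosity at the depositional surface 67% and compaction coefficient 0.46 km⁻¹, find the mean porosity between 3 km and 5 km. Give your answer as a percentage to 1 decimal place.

11.0%

⟨φ⟩ = (1/(Z₂−Z₁)) ∫ φ₀ e^(−cZ) dZ = φ₀·(e^(−c·Z₁) − e^(−c·Z₂)) / (c·(Z₂−Z₁))
e^(−0.46×3) = 0.2516; e^(−0.46×5) = 0.1003
⟨φ⟩ = 0.67 × (0.2516 − 0.1003) / (0.46 × 2) = 0.67 × 0.1645 = 0.1102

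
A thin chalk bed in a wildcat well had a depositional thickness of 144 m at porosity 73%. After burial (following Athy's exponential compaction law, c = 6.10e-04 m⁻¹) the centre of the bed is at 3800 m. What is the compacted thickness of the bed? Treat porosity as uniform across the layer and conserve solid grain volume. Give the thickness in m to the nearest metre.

Working in km (1 km = 1000 m; c in km⁻¹ = c in m⁻¹ × 1000):
Porosity at 3.8 km: φ = 0.73·exp(−0.61×3.8) = 0.0719
Solid-volume conservation: h(1−φ) = h₀(1−φ₀) ⇒ h = h₀·(1−φ₀)/(1−φ)
h = 0.144 × (1 − 0.73)/(1 − 0.0719) = 0.144 × 0.2909 = 0.0419 km

42 m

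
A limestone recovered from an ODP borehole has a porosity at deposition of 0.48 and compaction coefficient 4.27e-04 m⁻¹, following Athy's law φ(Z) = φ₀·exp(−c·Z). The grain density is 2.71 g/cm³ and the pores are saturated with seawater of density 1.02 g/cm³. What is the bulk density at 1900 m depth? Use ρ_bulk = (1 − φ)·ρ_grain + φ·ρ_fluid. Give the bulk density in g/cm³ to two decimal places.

2.35 g/cm³

Working in km (1 km = 1000 m; c in km⁻¹ = c in m⁻¹ × 1000):
Porosity at depth: φ = 0.48·exp(−0.427×1.9) = 0.48×0.4443 = 0.2133
Bulk density: ρ_b = (1−φ)ρ_g + φ·ρ_f = 0.7867×2.71 + 0.2133×1.02
       = 2.132 + 0.218 = 2.350 g/cm³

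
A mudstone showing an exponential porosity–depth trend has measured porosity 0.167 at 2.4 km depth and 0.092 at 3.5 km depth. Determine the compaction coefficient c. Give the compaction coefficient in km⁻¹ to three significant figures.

0.542 km⁻¹

Athy: phi(d) = phi₀ e^(−cd) ⇒ phi₁/phi₂ = e^{c(d₂−d₁)} ⇒ c = ln(phi₁/phi₂)/(d₂−d₁)
c = ln(0.167/0.092) / (3.5 − 2.4) = ln(1.815) / 1.1 = 0.5962 / 1.1 = 0.542 km⁻¹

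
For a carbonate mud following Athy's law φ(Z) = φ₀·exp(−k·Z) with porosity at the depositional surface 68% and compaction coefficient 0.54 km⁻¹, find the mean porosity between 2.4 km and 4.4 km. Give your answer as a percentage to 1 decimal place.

⟨φ⟩ = (1/(Z₂−Z₁)) ∫ φ₀ e^(−kZ) dZ = φ₀·(e^(−k·Z₁) − e^(−k·Z₂)) / (k·(Z₂−Z₁))
e^(−0.54×2.4) = 0.2736; e^(−0.54×4.4) = 0.0929
⟨φ⟩ = 0.68 × (0.2736 − 0.0929) / (0.54 × 2) = 0.68 × 0.1673 = 0.1138

11.4%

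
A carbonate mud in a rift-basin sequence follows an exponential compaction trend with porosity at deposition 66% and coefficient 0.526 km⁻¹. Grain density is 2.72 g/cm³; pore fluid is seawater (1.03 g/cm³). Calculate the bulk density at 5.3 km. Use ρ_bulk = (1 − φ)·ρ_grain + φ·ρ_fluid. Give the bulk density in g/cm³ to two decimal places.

Porosity at depth: phi = 0.66·exp(−0.526×5.3) = 0.66×0.0616 = 0.0406
Bulk density: ρ_b = (1−phi)ρ_g + phi·ρ_f = 0.9594×2.72 + 0.0406×1.03
       = 2.609 + 0.042 = 2.651 g/cm³

2.65 g/cm³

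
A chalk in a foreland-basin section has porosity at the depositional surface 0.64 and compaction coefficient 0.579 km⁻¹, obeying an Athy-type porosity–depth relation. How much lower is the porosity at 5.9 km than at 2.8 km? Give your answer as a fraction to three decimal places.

n(2.8) = 0.64·e^(−0.579×2.8) = 0.1265
n(5.9) = 0.64·e^(−0.579×5.9) = 0.0210
Δn = 0.1265 − 0.0210 = 0.1055

0.105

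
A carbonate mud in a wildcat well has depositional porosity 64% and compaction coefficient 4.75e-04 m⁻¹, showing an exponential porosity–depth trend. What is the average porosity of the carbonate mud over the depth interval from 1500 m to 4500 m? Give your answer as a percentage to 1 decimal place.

Working in km (1 km = 1000 m; k in km⁻¹ = k in m⁻¹ × 1000):
⟨φ⟩ = (1/(z₂−z₁)) ∫ φ₀ e^(−kz) dz = φ₀·(e^(−k·z₁) − e^(−k·z₂)) / (k·(z₂−z₁))
e^(−0.475×1.5) = 0.4904; e^(−0.475×4.5) = 0.1179
⟨φ⟩ = 0.64 × (0.4904 − 0.1179) / (0.475 × 3) = 0.64 × 0.2614 = 0.1673

16.7%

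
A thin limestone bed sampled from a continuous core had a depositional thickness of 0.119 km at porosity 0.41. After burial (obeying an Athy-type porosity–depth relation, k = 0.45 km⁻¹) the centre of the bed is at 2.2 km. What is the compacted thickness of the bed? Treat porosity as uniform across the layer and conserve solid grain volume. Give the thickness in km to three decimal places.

0.083 km

Porosity at 2.2 km: phi = 0.41·exp(−0.45×2.2) = 0.1523
Solid-volume conservation: h(1−phi) = h₀(1−phi₀) ⇒ h = h₀·(1−phi₀)/(1−phi)
h = 0.119 × (1 − 0.41)/(1 − 0.1523) = 0.119 × 0.6960 = 0.0828 km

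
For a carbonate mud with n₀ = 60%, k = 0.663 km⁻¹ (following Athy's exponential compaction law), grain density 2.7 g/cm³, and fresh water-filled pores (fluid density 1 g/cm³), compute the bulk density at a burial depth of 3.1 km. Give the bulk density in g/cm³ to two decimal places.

Porosity at depth: n = 0.6·exp(−0.663×3.1) = 0.6×0.1281 = 0.0768
Bulk density: ρ_b = (1−n)ρ_g + n·ρ_f = 0.9232×2.7 + 0.0768×1
       = 2.493 + 0.077 = 2.569 g/cm³

2.57 g/cm³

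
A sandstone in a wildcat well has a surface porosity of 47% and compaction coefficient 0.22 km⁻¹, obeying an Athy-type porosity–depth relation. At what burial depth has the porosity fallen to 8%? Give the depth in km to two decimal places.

Invert Athy's law: Z = ln(phi₀/phi) / c
Z = ln(0.47/0.08) / 0.22 = ln(5.875) / 0.22 = 1.7707 / 0.22 = 8.049 km

8.05 km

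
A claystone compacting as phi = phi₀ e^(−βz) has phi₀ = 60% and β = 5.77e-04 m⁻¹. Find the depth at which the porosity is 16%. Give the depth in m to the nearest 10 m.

2290 m

Working in km (1 km = 1000 m; β in km⁻¹ = β in m⁻¹ × 1000):
Invert Athy's law: z = ln(phi₀/phi) / β
z = ln(0.6/0.16) / 0.577 = ln(3.75) / 0.577 = 1.3218 / 0.577 = 2.291 km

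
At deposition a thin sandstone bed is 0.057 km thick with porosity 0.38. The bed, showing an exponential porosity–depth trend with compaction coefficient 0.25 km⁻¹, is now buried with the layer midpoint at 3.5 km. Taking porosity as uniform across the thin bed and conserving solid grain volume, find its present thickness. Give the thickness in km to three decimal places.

Porosity at 3.5 km: n = 0.38·exp(−0.25×3.5) = 0.1584
Solid-volume conservation: h(1−n) = h₀(1−n₀) ⇒ h = h₀·(1−n₀)/(1−n)
h = 0.057 × (1 − 0.38)/(1 − 0.1584) = 0.057 × 0.7367 = 0.0420 km

0.042 km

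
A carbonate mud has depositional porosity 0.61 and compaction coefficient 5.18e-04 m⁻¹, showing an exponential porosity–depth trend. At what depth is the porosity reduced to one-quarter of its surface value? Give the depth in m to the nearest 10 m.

2680 m

Working in km (1 km = 1000 m; c in km⁻¹ = c in m⁻¹ × 1000):
n/n₀ = 1/4 ⇒ exp(−c·z) = 1/4 ⇒ z = ln(4) / c
z = 1.3863 / 0.518 = 2.676 km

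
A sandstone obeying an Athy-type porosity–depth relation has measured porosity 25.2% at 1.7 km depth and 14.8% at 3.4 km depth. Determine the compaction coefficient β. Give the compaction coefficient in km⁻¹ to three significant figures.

0.313 km⁻¹

Athy: phi(d) = phi₀ e^(−βd) ⇒ phi₁/phi₂ = e^{β(d₂−d₁)} ⇒ β = ln(phi₁/phi₂)/(d₂−d₁)
β = ln(0.252/0.148) / (3.4 − 1.7) = ln(1.703) / 1.7 = 0.5322 / 1.7 = 0.3131 km⁻¹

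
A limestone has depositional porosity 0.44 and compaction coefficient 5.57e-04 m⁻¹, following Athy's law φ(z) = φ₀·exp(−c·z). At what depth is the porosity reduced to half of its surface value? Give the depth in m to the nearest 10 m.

Working in km (1 km = 1000 m; c in km⁻¹ = c in m⁻¹ × 1000):
φ/φ₀ = 1/2 ⇒ exp(−c·z) = 1/2 ⇒ z = ln(2) / c
z = 0.6931 / 0.557 = 1.244 km

1240 m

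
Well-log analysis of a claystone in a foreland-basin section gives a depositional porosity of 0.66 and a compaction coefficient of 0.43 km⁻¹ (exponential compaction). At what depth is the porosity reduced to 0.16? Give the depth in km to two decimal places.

Invert Athy's law: z = ln(n₀/n) / β
z = ln(0.66/0.16) / 0.43 = ln(4.125) / 0.43 = 1.4171 / 0.43 = 3.296 km

3.30 km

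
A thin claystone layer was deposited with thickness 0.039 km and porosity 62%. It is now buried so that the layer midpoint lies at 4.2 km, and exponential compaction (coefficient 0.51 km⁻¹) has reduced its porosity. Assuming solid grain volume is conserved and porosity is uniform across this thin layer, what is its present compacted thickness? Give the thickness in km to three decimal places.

Porosity at 4.2 km: phi = 0.62·exp(−0.51×4.2) = 0.0728
Solid-volume conservation: h(1−phi) = h₀(1−phi₀) ⇒ h = h₀·(1−phi₀)/(1−phi)
h = 0.039 × (1 − 0.62)/(1 − 0.0728) = 0.039 × 0.4098 = 0.0160 km

0.016 km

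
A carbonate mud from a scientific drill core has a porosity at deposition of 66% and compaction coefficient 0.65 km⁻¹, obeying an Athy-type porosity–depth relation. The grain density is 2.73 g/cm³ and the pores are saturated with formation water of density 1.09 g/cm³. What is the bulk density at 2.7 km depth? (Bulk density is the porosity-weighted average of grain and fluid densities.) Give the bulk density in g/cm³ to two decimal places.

Porosity at depth: n = 0.66·exp(−0.65×2.7) = 0.66×0.1729 = 0.1141
Bulk density: ρ_b = (1−n)ρ_g + n·ρ_f = 0.8859×2.73 + 0.1141×1.09
       = 2.418 + 0.124 = 2.543 g/cm³

2.54 g/cm³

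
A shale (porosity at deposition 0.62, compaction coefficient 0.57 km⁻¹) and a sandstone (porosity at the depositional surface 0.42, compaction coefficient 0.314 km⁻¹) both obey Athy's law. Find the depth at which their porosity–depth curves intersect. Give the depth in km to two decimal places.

1.52 km

Set phi₀ₐ e^(−βₐZ) = phi₀ᵦ e^(−βᵦZ) ⇒ ln(phi₀ₐ/phi₀ᵦ) = (βₐ − βᵦ)·Z
Z = ln(0.62/0.42) / (0.57 − 0.314) = 0.3895 / 0.256 = 1.521 km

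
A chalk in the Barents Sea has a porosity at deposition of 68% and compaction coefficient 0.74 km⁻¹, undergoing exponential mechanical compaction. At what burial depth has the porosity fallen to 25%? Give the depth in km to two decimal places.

Invert Athy's law: Z = ln(n₀/n) / β
Z = ln(0.68/0.25) / 0.74 = ln(2.72) / 0.74 = 1.0006 / 0.74 = 1.352 km

1.35 km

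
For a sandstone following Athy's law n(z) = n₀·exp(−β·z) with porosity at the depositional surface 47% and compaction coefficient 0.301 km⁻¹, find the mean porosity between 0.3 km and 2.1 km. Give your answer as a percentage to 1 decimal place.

⟨n⟩ = (1/(z₂−z₁)) ∫ n₀ e^(−βz) dz = n₀·(e^(−β·z₁) − e^(−β·z₂)) / (β·(z₂−z₁))
e^(−0.301×0.3) = 0.9137; e^(−0.301×2.1) = 0.5315
⟨n⟩ = 0.47 × (0.9137 − 0.5315) / (0.301 × 1.8) = 0.47 × 0.7054 = 0.3315

33.2%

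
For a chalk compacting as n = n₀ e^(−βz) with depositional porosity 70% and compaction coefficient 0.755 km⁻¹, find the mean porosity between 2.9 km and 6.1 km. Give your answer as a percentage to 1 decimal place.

3.0%

⟨n⟩ = (1/(z₂−z₁)) ∫ n₀ e^(−βz) dz = n₀·(e^(−β·z₁) − e^(−β·z₂)) / (β·(z₂−z₁))
e^(−0.755×2.9) = 0.1120; e^(−0.755×6.1) = 0.0100
⟨n⟩ = 0.7 × (0.1120 − 0.0100) / (0.755 × 3.2) = 0.7 × 0.0422 = 0.0295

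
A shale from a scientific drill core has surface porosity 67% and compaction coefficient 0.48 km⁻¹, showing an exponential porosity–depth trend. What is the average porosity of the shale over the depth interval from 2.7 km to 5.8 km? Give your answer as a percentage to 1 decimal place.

⟨φ⟩ = (1/(z₂−z₁)) ∫ φ₀ e^(−kz) dz = φ₀·(e^(−k·z₁) − e^(−k·z₂)) / (k·(z₂−z₁))
e^(−0.48×2.7) = 0.2736; e^(−0.48×5.8) = 0.0618
⟨φ⟩ = 0.67 × (0.2736 − 0.0618) / (0.48 × 3.1) = 0.67 × 0.1424 = 0.0954

9.5%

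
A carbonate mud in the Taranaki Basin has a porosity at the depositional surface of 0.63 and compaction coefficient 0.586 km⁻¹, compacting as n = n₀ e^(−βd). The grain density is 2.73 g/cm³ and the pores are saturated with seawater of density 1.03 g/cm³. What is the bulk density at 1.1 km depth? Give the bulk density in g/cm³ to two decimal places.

Porosity at depth: n = 0.63·exp(−0.586×1.1) = 0.63×0.5249 = 0.3307
Bulk density: ρ_b = (1−n)ρ_g + n·ρ_f = 0.6693×2.73 + 0.3307×1.03
       = 1.827 + 0.341 = 2.168 g/cm³

2.17 g/cm³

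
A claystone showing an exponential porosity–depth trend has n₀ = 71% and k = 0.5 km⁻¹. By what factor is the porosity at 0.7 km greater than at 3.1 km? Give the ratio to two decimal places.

n(Z₁)/n(Z₂) = e^(−k·Z₁)/e^(−k·Z₂) = e^{k(Z₂−Z₁)}
= exp(0.5 × 2.4) = exp(1.2) = 3.3201

3.32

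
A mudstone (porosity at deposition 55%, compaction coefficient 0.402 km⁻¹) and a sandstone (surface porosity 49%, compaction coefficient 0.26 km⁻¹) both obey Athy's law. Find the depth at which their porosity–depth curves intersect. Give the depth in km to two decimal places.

Set φ₀ₐ e^(−cₐz) = φ₀ᵦ e^(−cᵦz) ⇒ ln(φ₀ₐ/φ₀ᵦ) = (cₐ − cᵦ)·z
z = ln(0.55/0.49) / (0.402 − 0.26) = 0.1155 / 0.142 = 0.813 km

0.81 km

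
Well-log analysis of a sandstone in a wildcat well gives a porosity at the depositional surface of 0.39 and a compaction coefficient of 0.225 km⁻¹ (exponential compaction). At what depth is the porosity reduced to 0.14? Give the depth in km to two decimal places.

4.55 km

Invert Athy's law: d = ln(n₀/n) / k
d = ln(0.39/0.14) / 0.225 = ln(2.786) / 0.225 = 1.0245 / 0.225 = 4.553 km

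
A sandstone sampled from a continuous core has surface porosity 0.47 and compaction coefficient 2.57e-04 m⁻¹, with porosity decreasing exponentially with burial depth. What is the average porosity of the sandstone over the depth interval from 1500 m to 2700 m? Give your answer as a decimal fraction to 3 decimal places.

Working in km (1 km = 1000 m; k in km⁻¹ = k in m⁻¹ × 1000):
⟨phi⟩ = (1/(z₂−z₁)) ∫ phi₀ e^(−kz) dz = phi₀·(e^(−k·z₁) − e^(−k·z₂)) / (k·(z₂−z₁))
e^(−0.257×1.5) = 0.6801; e^(−0.257×2.7) = 0.4996
⟨phi⟩ = 0.47 × (0.6801 − 0.4996) / (0.257 × 1.2) = 0.47 × 0.5852 = 0.2751

0.275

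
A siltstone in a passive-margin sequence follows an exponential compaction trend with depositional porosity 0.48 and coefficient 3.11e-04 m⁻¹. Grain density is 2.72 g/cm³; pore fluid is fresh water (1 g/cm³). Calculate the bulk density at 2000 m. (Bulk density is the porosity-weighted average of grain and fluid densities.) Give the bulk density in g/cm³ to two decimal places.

Working in km (1 km = 1000 m; k in km⁻¹ = k in m⁻¹ × 1000):
Porosity at depth: n = 0.48·exp(−0.311×2) = 0.48×0.5369 = 0.2577
Bulk density: ρ_b = (1−n)ρ_g + n·ρ_f = 0.7423×2.72 + 0.2577×1
       = 2.019 + 0.258 = 2.277 g/cm³

2.28 g/cm³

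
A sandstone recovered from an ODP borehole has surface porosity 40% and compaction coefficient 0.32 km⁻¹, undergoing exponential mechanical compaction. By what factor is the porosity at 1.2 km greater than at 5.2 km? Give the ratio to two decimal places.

n(Z₁)/n(Z₂) = e^(−k·Z₁)/e^(−k·Z₂) = e^{k(Z₂−Z₁)}
= exp(0.32 × 4) = exp(1.28) = 3.5966

3.60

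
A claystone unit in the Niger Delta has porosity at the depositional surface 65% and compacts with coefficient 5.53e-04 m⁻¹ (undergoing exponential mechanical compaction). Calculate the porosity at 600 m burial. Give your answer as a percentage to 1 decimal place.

46.6%

Working in km (1 km = 1000 m; β in km⁻¹ = β in m⁻¹ × 1000):
φ = φ₀·exp(−β·Z) = 0.65 × exp(−0.553 × 0.6) = 0.65 × exp(−0.3318)
  = 0.65 × 0.7176 = 0.4665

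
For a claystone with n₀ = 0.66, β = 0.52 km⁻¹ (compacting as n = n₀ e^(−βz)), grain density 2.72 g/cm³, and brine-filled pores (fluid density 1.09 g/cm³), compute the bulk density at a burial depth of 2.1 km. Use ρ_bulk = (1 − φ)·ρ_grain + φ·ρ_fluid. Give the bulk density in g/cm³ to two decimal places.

Porosity at depth: n = 0.66·exp(−0.52×2.1) = 0.66×0.3355 = 0.2215
Bulk density: ρ_b = (1−n)ρ_g + n·ρ_f = 0.7785×2.72 + 0.2215×1.09
       = 2.118 + 0.241 = 2.359 g/cm³

2.36 g/cm³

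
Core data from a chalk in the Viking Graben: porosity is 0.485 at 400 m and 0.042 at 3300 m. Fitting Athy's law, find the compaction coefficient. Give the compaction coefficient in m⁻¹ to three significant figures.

Working in km (1 km = 1000 m; β in km⁻¹ = β in m⁻¹ × 1000):
Athy: n(d) = n₀ e^(−βd) ⇒ n₁/n₂ = e^{β(d₂−d₁)} ⇒ β = ln(n₁/n₂)/(d₂−d₁)
β = ln(0.485/0.042) / (3.3 − 0.4) = ln(11.55) / 2.9 = 2.4465 / 2.9 = 0.8436 km⁻¹

0.000844 m⁻¹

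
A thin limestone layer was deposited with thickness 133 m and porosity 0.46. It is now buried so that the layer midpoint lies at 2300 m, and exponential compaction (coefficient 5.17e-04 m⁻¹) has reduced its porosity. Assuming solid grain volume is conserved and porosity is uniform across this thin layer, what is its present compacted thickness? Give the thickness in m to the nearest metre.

84 m

Working in km (1 km = 1000 m; c in km⁻¹ = c in m⁻¹ × 1000):
Porosity at 2.3 km: φ = 0.46·exp(−0.517×2.3) = 0.1401
Solid-volume conservation: h(1−φ) = h₀(1−φ₀) ⇒ h = h₀·(1−φ₀)/(1−φ)
h = 0.133 × (1 − 0.46)/(1 − 0.1401) = 0.133 × 0.6280 = 0.0835 km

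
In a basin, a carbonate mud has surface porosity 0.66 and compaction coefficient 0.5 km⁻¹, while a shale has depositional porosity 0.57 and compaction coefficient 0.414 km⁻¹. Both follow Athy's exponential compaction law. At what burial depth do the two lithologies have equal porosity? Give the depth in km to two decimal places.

1.70 km

Set φ₀ₐ e^(−βₐZ) = φ₀ᵦ e^(−βᵦZ) ⇒ ln(φ₀ₐ/φ₀ᵦ) = (βₐ − βᵦ)·Z
Z = ln(0.66/0.57) / (0.5 − 0.414) = 0.1466 / 0.086 = 1.705 km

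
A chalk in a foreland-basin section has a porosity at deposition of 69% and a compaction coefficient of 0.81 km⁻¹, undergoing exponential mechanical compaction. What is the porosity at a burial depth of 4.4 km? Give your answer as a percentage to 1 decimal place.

φ = φ₀·exp(−c·d) = 0.69 × exp(−0.81 × 4.4) = 0.69 × exp(−3.564)
  = 0.69 × 0.0283 = 0.0195

2.0%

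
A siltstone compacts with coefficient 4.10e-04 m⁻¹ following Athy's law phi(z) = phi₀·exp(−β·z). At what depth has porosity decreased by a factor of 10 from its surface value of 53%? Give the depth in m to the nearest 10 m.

5620 m

Working in km (1 km = 1000 m; β in km⁻¹ = β in m⁻¹ × 1000):
phi/phi₀ = 1/10 ⇒ exp(−β·z) = 1/10 ⇒ z = ln(10) / β
z = 2.3026 / 0.41 = 5.616 km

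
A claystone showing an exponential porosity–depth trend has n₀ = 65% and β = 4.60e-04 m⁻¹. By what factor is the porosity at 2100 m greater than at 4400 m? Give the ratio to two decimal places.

2.88

Working in km (1 km = 1000 m; β in km⁻¹ = β in m⁻¹ × 1000):
n(z₁)/n(z₂) = e^(−β·z₁)/e^(−β·z₂) = e^{β(z₂−z₁)}
= exp(0.46 × 2.3) = exp(1.058) = 2.8806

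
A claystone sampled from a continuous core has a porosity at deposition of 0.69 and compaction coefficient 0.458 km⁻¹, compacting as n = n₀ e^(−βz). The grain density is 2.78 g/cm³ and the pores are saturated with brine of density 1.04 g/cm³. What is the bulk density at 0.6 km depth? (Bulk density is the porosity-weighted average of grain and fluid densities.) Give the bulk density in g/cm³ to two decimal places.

Porosity at depth: n = 0.69·exp(−0.458×0.6) = 0.69×0.7597 = 0.5242
Bulk density: ρ_b = (1−n)ρ_g + n·ρ_f = 0.4758×2.78 + 0.5242×1.04
       = 1.323 + 0.545 = 1.868 g/cm³

1.87 g/cm³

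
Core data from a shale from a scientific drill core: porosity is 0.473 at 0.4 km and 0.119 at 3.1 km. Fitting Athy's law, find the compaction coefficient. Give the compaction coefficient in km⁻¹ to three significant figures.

Athy: φ(Z) = φ₀ e^(−cZ) ⇒ φ₁/φ₂ = e^{c(Z₂−Z₁)} ⇒ c = ln(φ₁/φ₂)/(Z₂−Z₁)
c = ln(0.473/0.119) / (3.1 − 0.4) = ln(3.975) / 2.7 = 1.3800 / 2.7 = 0.5111 km⁻¹

0.511 km⁻¹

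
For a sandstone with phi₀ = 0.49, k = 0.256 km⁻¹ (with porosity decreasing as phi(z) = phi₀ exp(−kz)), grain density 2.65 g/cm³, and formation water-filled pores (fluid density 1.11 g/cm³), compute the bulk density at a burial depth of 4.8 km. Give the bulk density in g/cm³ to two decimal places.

Porosity at depth: phi = 0.49·exp(−0.256×4.8) = 0.49×0.2926 = 0.1434
Bulk density: ρ_b = (1−phi)ρ_g + phi·ρ_f = 0.8566×2.65 + 0.1434×1.11
       = 2.270 + 0.159 = 2.429 g/cm³

2.43 g/cm³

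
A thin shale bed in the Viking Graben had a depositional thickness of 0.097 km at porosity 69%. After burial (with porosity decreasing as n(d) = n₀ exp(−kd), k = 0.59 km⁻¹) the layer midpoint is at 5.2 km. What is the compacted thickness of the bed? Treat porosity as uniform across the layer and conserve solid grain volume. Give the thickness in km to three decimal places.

Porosity at 5.2 km: n = 0.69·exp(−0.59×5.2) = 0.0321
Solid-volume conservation: h(1−n) = h₀(1−n₀) ⇒ h = h₀·(1−n₀)/(1−n)
h = 0.097 × (1 − 0.69)/(1 − 0.0321) = 0.097 × 0.3203 = 0.0311 km

0.031 km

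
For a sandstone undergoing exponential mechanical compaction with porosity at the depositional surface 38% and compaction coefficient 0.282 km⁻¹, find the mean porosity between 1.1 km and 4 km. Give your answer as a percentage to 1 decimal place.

19.0%

⟨φ⟩ = (1/(d₂−d₁)) ∫ φ₀ e^(−kd) dd = φ₀·(e^(−k·d₁) − e^(−k·d₂)) / (k·(d₂−d₁))
e^(−0.282×1.1) = 0.7333; e^(−0.282×4) = 0.3237
⟨φ⟩ = 0.38 × (0.7333 − 0.3237) / (0.282 × 2.9) = 0.38 × 0.5009 = 0.1903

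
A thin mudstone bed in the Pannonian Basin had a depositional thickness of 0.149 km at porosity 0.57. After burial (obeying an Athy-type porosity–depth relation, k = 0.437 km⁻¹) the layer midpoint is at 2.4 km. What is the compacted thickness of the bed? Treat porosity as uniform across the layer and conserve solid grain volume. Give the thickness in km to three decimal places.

Porosity at 2.4 km: φ = 0.57·exp(−0.437×2.4) = 0.1997
Solid-volume conservation: h(1−φ) = h₀(1−φ₀) ⇒ h = h₀·(1−φ₀)/(1−φ)
h = 0.149 × (1 − 0.57)/(1 − 0.1997) = 0.149 × 0.5373 = 0.0801 km

0.080 km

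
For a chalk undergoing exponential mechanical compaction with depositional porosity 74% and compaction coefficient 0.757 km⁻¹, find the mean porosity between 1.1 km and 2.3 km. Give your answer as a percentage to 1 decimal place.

⟨φ⟩ = (1/(z₂−z₁)) ∫ φ₀ e^(−βz) dz = φ₀·(e^(−β·z₁) − e^(−β·z₂)) / (β·(z₂−z₁))
e^(−0.757×1.1) = 0.4349; e^(−0.757×2.3) = 0.1753
⟨φ⟩ = 0.74 × (0.4349 − 0.1753) / (0.757 × 1.2) = 0.74 × 0.2857 = 0.2114

21.1%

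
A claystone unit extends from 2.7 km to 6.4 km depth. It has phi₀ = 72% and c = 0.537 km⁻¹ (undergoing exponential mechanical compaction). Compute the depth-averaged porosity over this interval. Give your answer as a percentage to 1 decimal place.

7.3%

⟨phi⟩ = (1/(z₂−z₁)) ∫ phi₀ e^(−cz) dz = phi₀·(e^(−c·z₁) − e^(−c·z₂)) / (c·(z₂−z₁))
e^(−0.537×2.7) = 0.2346; e^(−0.537×6.4) = 0.0322
⟨phi⟩ = 0.72 × (0.2346 − 0.0322) / (0.537 × 3.7) = 0.72 × 0.1019 = 0.0734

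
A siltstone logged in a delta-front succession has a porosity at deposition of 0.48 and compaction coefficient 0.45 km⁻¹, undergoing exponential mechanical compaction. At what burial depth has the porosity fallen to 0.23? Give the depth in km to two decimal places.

Invert Athy's law: z = ln(φ₀/φ) / c
z = ln(0.48/0.23) / 0.45 = ln(2.087) / 0.45 = 0.7357 / 0.45 = 1.635 km

1.63 km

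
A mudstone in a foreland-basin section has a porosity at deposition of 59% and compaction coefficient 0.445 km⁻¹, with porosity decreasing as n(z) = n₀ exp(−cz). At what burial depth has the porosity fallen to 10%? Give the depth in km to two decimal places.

Invert Athy's law: z = ln(n₀/n) / c
z = ln(0.59/0.1) / 0.445 = ln(5.9) / 0.445 = 1.7750 / 0.445 = 3.989 km

3.99 km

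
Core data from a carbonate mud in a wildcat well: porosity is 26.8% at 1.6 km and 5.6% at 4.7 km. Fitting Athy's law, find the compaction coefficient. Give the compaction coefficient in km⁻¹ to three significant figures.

0.505 km⁻¹

Athy: phi(d) = phi₀ e^(−βd) ⇒ phi₁/phi₂ = e^{β(d₂−d₁)} ⇒ β = ln(phi₁/phi₂)/(d₂−d₁)
β = ln(0.268/0.056) / (4.7 − 1.6) = ln(4.786) / 3.1 = 1.5656 / 3.1 = 0.505 km⁻¹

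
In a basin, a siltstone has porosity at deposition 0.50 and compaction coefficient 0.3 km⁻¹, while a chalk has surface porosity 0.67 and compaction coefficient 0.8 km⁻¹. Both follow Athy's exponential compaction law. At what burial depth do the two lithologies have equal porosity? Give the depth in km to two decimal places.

Set phi₀ₐ e^(−βₐd) = phi₀ᵦ e^(−βᵦd) ⇒ ln(phi₀ₐ/phi₀ᵦ) = (βₐ − βᵦ)·d
d = ln(0.5/0.67) / (0.3 − 0.8) = -0.2927 / -0.5 = 0.585 km

0.59 km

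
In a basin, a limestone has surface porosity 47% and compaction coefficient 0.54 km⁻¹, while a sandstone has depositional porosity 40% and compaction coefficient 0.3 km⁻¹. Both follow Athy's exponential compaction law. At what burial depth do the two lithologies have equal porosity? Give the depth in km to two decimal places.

0.67 km

Set phi₀ₐ e^(−cₐZ) = phi₀ᵦ e^(−cᵦZ) ⇒ ln(phi₀ₐ/phi₀ᵦ) = (cₐ − cᵦ)·Z
Z = ln(0.47/0.4) / (0.54 − 0.3) = 0.1613 / 0.24 = 0.672 km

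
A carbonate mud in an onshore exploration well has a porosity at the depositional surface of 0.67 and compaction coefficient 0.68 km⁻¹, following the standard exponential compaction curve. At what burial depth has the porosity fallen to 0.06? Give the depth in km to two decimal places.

Invert Athy's law: z = ln(n₀/n) / β
z = ln(0.67/0.06) / 0.68 = ln(11.17) / 0.68 = 2.4129 / 0.68 = 3.548 km

3.55 km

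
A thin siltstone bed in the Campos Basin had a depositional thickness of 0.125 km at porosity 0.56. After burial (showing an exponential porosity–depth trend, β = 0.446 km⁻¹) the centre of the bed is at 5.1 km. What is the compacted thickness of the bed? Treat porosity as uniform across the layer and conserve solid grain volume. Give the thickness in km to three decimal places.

0.058 km

Porosity at 5.1 km: phi = 0.56·exp(−0.446×5.1) = 0.0576
Solid-volume conservation: h(1−phi) = h₀(1−phi₀) ⇒ h = h₀·(1−phi₀)/(1−phi)
h = 0.125 × (1 − 0.56)/(1 − 0.0576) = 0.125 × 0.4669 = 0.0584 km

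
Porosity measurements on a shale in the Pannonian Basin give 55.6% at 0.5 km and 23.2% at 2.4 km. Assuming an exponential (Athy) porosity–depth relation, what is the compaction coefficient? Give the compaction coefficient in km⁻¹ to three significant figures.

0.460 km⁻¹

Athy: φ(Z) = φ₀ e^(−kZ) ⇒ φ₁/φ₂ = e^{k(Z₂−Z₁)} ⇒ k = ln(φ₁/φ₂)/(Z₂−Z₁)
k = ln(0.556/0.232) / (2.4 − 0.5) = ln(2.397) / 1.9 = 0.8740 / 1.9 = 0.46 km⁻¹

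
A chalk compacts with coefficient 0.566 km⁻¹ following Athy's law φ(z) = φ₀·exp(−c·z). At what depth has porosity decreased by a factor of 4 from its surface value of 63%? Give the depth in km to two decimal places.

2.45 km

φ/φ₀ = 1/4 ⇒ exp(−c·z) = 1/4 ⇒ z = ln(4) / c
z = 1.3863 / 0.566 = 2.449 km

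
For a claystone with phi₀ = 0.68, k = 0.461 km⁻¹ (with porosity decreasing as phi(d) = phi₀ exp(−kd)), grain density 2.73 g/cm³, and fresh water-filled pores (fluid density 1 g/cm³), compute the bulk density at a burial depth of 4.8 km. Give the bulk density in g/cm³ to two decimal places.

2.60 g/cm³

Porosity at depth: phi = 0.68·exp(−0.461×4.8) = 0.68×0.1094 = 0.0744
Bulk density: ρ_b = (1−phi)ρ_g + phi·ρ_f = 0.9256×2.73 + 0.0744×1
       = 2.527 + 0.074 = 2.601 g/cm³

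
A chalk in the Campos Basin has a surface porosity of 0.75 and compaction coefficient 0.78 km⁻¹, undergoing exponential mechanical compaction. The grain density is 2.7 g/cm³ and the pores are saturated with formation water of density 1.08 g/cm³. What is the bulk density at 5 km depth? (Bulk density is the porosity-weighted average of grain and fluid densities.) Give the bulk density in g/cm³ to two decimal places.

2.68 g/cm³

Porosity at depth: n = 0.75·exp(−0.78×5) = 0.75×0.0202 = 0.0152
Bulk density: ρ_b = (1−n)ρ_g + n·ρ_f = 0.9848×2.7 + 0.0152×1.08
       = 2.659 + 0.016 = 2.675 g/cm³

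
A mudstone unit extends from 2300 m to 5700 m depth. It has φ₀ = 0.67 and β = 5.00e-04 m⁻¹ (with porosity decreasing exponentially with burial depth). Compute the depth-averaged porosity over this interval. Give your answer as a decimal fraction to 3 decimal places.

0.102

Working in km (1 km = 1000 m; β in km⁻¹ = β in m⁻¹ × 1000):
⟨φ⟩ = (1/(Z₂−Z₁)) ∫ φ₀ e^(−βZ) dZ = φ₀·(e^(−β·Z₁) − e^(−β·Z₂)) / (β·(Z₂−Z₁))
e^(−0.5×2.3) = 0.3166; e^(−0.5×5.7) = 0.0578
⟨φ⟩ = 0.67 × (0.3166 − 0.0578) / (0.5 × 3.4) = 0.67 × 0.1522 = 0.1020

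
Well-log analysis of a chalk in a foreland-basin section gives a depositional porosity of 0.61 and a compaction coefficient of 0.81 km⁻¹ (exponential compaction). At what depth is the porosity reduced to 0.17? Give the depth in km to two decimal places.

Invert Athy's law: Z = ln(n₀/n) / k
Z = ln(0.61/0.17) / 0.81 = ln(3.588) / 0.81 = 1.2777 / 0.81 = 1.577 km

1.58 km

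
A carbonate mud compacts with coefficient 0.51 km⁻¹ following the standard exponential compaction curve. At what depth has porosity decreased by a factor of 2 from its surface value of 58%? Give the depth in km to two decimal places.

φ/φ₀ = 1/2 ⇒ exp(−k·d) = 1/2 ⇒ d = ln(2) / k
d = 0.6931 / 0.51 = 1.359 km

1.36 km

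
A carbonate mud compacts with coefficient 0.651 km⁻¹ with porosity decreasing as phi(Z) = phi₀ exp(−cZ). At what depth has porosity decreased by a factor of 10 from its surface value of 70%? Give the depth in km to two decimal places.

3.54 km

phi/phi₀ = 1/10 ⇒ exp(−c·Z) = 1/10 ⇒ Z = ln(10) / c
Z = 2.3026 / 0.651 = 3.537 km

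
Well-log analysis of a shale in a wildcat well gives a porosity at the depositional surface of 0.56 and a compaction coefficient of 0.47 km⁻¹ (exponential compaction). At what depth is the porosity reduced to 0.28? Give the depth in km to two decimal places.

Invert Athy's law: Z = ln(n₀/n) / k
Z = ln(0.56/0.28) / 0.47 = ln(2) / 0.47 = 0.6931 / 0.47 = 1.475 km

1.47 km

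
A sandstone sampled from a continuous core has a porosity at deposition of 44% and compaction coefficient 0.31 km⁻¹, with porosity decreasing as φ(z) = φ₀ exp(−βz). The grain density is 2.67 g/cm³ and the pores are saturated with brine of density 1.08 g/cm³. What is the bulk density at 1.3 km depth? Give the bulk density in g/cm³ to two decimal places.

2.20 g/cm³

Porosity at depth: φ = 0.44·exp(−0.31×1.3) = 0.44×0.6683 = 0.2941
Bulk density: ρ_b = (1−φ)ρ_g + φ·ρ_f = 0.7059×2.67 + 0.2941×1.08
       = 1.885 + 0.318 = 2.202 g/cm³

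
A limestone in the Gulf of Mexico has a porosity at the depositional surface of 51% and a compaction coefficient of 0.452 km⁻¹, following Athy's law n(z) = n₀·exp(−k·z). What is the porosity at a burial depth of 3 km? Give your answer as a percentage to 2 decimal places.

13.14%

n = n₀·exp(−k·z) = 0.51 × exp(−0.452 × 3) = 0.51 × exp(−1.356)
  = 0.51 × 0.2577 = 0.1314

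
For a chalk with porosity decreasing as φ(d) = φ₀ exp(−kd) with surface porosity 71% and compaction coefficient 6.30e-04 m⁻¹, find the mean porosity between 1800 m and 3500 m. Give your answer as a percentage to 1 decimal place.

14.0%

Working in km (1 km = 1000 m; k in km⁻¹ = k in m⁻¹ × 1000):
⟨φ⟩ = (1/(d₂−d₁)) ∫ φ₀ e^(−kd) dd = φ₀·(e^(−k·d₁) − e^(−k·d₂)) / (k·(d₂−d₁))
e^(−0.63×1.8) = 0.3217; e^(−0.63×3.5) = 0.1103
⟨φ⟩ = 0.71 × (0.3217 − 0.1103) / (0.63 × 1.7) = 0.71 × 0.1975 = 0.1402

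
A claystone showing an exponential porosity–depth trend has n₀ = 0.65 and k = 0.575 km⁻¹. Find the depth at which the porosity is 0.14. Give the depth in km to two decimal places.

Invert Athy's law: d = ln(n₀/n) / k
d = ln(0.65/0.14) / 0.575 = ln(4.643) / 0.575 = 1.5353 / 0.575 = 2.670 km

2.67 km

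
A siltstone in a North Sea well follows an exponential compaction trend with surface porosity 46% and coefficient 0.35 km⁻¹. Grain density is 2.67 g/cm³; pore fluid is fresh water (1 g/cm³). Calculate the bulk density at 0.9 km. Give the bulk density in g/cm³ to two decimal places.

Porosity at depth: phi = 0.46·exp(−0.35×0.9) = 0.46×0.7298 = 0.3357
Bulk density: ρ_b = (1−phi)ρ_g + phi·ρ_f = 0.6643×2.67 + 0.3357×1
       = 1.774 + 0.336 = 2.109 g/cm³

2.11 g/cm³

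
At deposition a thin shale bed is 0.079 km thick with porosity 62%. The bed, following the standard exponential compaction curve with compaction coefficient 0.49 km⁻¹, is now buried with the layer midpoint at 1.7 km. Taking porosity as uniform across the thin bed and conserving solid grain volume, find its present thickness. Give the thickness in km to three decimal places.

Porosity at 1.7 km: n = 0.62·exp(−0.49×1.7) = 0.2695
Solid-volume conservation: h(1−n) = h₀(1−n₀) ⇒ h = h₀·(1−n₀)/(1−n)
h = 0.079 × (1 − 0.62)/(1 − 0.2695) = 0.079 × 0.5202 = 0.0411 km

0.041 km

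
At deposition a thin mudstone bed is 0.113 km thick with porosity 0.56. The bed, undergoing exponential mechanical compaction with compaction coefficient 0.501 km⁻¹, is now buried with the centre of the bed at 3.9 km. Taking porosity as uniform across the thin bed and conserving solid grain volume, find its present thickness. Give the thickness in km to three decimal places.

0.054 km

Porosity at 3.9 km: n = 0.56·exp(−0.501×3.9) = 0.0794
Solid-volume conservation: h(1−n) = h₀(1−n₀) ⇒ h = h₀·(1−n₀)/(1−n)
h = 0.113 × (1 − 0.56)/(1 − 0.0794) = 0.113 × 0.4779 = 0.0540 km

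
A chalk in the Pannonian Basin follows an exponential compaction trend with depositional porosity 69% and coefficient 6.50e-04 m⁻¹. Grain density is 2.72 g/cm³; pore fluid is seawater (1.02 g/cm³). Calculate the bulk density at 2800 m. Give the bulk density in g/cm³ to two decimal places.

Working in km (1 km = 1000 m; c in km⁻¹ = c in m⁻¹ × 1000):
Porosity at depth: phi = 0.69·exp(−0.65×2.8) = 0.69×0.1620 = 0.1118
Bulk density: ρ_b = (1−phi)ρ_g + phi·ρ_f = 0.8882×2.72 + 0.1118×1.02
       = 2.416 + 0.114 = 2.530 g/cm³

2.53 g/cm³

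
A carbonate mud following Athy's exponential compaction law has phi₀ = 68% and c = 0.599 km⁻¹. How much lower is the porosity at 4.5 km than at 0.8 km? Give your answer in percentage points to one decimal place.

37.5 percentage points

phi(0.8) = 0.68·e^(−0.599×0.8) = 0.4211
phi(4.5) = 0.68·e^(−0.599×4.5) = 0.0459
Δphi = 0.4211 − 0.0459 = 0.3752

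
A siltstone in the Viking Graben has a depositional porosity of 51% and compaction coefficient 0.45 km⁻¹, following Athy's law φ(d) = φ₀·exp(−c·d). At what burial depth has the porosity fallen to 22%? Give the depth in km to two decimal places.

Invert Athy's law: d = ln(φ₀/φ) / c
d = ln(0.51/0.22) / 0.45 = ln(2.318) / 0.45 = 0.8408 / 0.45 = 1.868 km

1.87 km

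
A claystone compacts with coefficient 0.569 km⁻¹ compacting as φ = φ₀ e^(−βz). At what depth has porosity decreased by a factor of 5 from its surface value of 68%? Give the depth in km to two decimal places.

2.83 km

φ/φ₀ = 1/5 ⇒ exp(−β·z) = 1/5 ⇒ z = ln(5) / β
z = 1.6094 / 0.569 = 2.829 km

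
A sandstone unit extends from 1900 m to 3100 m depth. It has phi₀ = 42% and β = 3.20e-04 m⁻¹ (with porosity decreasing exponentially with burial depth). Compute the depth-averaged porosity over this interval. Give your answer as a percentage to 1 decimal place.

Working in km (1 km = 1000 m; β in km⁻¹ = β in m⁻¹ × 1000):
⟨phi⟩ = (1/(z₂−z₁)) ∫ phi₀ e^(−βz) dz = phi₀·(e^(−β·z₁) − e^(−β·z₂)) / (β·(z₂−z₁))
e^(−0.32×1.9) = 0.5444; e^(−0.32×3.1) = 0.3708
⟨phi⟩ = 0.42 × (0.5444 − 0.3708) / (0.32 × 1.2) = 0.42 × 0.4521 = 0.1899

19.0%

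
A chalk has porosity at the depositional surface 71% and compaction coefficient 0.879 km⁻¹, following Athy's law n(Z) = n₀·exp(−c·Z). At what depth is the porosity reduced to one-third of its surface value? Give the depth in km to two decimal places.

1.25 km

n/n₀ = 1/3 ⇒ exp(−c·Z) = 1/3 ⇒ Z = ln(3) / c
Z = 1.0986 / 0.879 = 1.250 km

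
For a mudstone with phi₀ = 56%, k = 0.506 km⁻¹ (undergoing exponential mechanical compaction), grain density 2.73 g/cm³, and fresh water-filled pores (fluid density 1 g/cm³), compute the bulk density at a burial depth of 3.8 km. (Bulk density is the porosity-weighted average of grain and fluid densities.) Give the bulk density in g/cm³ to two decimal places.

Porosity at depth: phi = 0.56·exp(−0.506×3.8) = 0.56×0.1462 = 0.0819
Bulk density: ρ_b = (1−phi)ρ_g + phi·ρ_f = 0.9181×2.73 + 0.0819×1
       = 2.506 + 0.082 = 2.588 g/cm³

2.59 g/cm³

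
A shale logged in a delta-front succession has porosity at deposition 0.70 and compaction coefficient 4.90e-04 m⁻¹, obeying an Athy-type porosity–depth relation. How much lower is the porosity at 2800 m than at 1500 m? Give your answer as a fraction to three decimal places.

0.158

Working in km (1 km = 1000 m; k in km⁻¹ = k in m⁻¹ × 1000):
n(1.5) = 0.7·e^(−0.49×1.5) = 0.3357
n(2.8) = 0.7·e^(−0.49×2.8) = 0.1775
Δn = 0.3357 − 0.1775 = 0.1581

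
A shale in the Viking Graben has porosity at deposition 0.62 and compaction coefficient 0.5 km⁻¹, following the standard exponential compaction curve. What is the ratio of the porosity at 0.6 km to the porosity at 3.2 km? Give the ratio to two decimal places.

phi(Z₁)/phi(Z₂) = e^(−k·Z₁)/e^(−k·Z₂) = e^{k(Z₂−Z₁)}
= exp(0.5 × 2.6) = exp(1.3) = 3.6693

3.67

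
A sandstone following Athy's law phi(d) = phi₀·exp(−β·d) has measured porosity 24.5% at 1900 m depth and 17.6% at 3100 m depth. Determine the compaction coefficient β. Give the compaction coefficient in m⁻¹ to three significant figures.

0.000276 m⁻¹

Working in km (1 km = 1000 m; β in km⁻¹ = β in m⁻¹ × 1000):
Athy: phi(d) = phi₀ e^(−βd) ⇒ phi₁/phi₂ = e^{β(d₂−d₁)} ⇒ β = ln(phi₁/phi₂)/(d₂−d₁)
β = ln(0.245/0.176) / (3.1 − 1.9) = ln(1.392) / 1.2 = 0.3308 / 1.2 = 0.2756 km⁻¹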